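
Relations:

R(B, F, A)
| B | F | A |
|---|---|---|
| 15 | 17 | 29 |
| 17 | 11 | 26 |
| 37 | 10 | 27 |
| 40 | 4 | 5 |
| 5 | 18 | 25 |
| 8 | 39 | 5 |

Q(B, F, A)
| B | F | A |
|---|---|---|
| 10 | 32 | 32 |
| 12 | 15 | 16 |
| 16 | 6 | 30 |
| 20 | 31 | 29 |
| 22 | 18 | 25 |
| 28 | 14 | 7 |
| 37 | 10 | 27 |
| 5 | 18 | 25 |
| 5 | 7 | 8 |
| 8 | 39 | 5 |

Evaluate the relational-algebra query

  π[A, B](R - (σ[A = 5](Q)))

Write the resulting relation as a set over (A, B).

{(25, 5), (26, 17), (27, 37), (29, 15), (5, 40)}

Filtering on A = 5 leaves {(8, 39, 5)}.
Difference: {(15, 17, 29), (17, 11, 26), (37, 10, 27), (40, 4, 5), (5, 18, 25), (8, 39, 5)} with {(8, 39, 5)} → {(15, 17, 29), (17, 11, 26), (37, 10, 27), (40, 4, 5), (5, 18, 25)}
π_{A, B} gives {(25, 5), (26, 17), (27, 37), (29, 15), (5, 40)}.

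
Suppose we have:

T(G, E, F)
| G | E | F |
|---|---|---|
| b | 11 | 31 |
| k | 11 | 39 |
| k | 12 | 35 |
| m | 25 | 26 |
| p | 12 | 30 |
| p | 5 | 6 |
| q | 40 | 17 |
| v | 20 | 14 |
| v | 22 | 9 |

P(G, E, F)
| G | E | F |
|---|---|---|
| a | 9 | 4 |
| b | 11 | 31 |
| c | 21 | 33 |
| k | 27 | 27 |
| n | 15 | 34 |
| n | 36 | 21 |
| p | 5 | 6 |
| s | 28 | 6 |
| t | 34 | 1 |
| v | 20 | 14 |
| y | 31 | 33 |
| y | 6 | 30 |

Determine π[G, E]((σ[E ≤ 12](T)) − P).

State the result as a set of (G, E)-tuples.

σ[E ≤ 12]: keep tuples satisfying E ≤ 12 → {(b, 11, 31), (k, 11, 39), (k, 12, 35), (p, 12, 30), (p, 5, 6)}
Difference: {(b, 11, 31), (k, 11, 39), (k, 12, 35), (p, 12, 30), (p, 5, 6)} with {(a, 9, 4), (b, 11, 31), (c, 21, 33), (k, 27, 27), (n, 15, 34), (n, 36, 21), (p, 5, 6), (s, 28, 6), (t, 34, 1), (v, 20, 14), (y, 31, 33), (y, 6, 30)} → {(k, 11, 39), (k, 12, 35), (p, 12, 30)}
π_{G, E} gives {(k, 11), (k, 12), (p, 12)}.

{(k, 11), (k, 12), (p, 12)}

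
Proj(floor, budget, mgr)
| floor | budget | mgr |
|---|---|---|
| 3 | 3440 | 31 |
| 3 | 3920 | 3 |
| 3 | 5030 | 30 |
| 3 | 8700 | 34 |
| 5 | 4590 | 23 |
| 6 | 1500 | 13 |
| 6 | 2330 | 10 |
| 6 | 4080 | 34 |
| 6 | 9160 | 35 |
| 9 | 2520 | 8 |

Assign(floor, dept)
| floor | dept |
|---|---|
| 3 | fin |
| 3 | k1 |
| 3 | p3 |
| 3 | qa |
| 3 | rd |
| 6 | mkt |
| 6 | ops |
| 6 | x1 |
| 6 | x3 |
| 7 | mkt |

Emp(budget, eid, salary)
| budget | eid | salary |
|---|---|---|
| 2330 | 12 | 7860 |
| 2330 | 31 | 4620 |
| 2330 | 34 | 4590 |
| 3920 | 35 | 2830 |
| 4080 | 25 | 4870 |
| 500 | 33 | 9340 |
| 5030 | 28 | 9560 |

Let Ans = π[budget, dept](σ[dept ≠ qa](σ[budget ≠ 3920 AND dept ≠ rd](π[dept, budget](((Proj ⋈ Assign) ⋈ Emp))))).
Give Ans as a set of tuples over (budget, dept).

{(2330, mkt), (2330, ops), (2330, x1), (2330, x3), (4080, mkt), (4080, ops), (4080, x1), (4080, x3), (5030, fin), (5030, k1), (5030, p3)}

Joining Proj and Assign on floor yields {(3, 3440, 31, fin), (3, 3440, 31, k1), (3, 3440, 31, p3), (3, 3440, 31, qa), (3, 3440, 31, rd), (3, 3920, 3, fin), (3, 3920, 3, k1), (3, 3920, 3, p3), (3, 3920, 3, qa), (3, 3920, 3, rd), (3, 5030, 30, fin), (3, 5030, 30, k1), (3, 5030, 30, p3), (3, 5030, 30, qa), (3, 5030, 30, rd), (3, 8700, 34, fin), (3, 8700, 34, k1), (3, 8700, 34, p3), (3, 8700, 34, qa), (3, 8700, 34, rd), (6, 1500, 13, mkt), (6, 1500, 13, ops), (6, 1500, 13, x1), (6, 1500, 13, x3), (6, 2330, 10, mkt), (6, 2330, 10, ops), (6, 2330, 10, x1), (6, 2330, 10, x3), (6, 4080, 34, mkt), (6, 4080, 34, ops), (6, 4080, 34, x1), (6, 4080, 34, x3), (6, 9160, 35, mkt), (6, 9160, 35, ops), (6, 9160, 35, x1), (6, 9160, 35, x3)}.
Joining (Proj ⋈ Assign) and Emp on budget yields {(3, 3920, 3, fin, 35, 2830), (3, 3920, 3, k1, 35, 2830), (3, 3920, 3, p3, 35, 2830), (3, 3920, 3, qa, 35, 2830), (3, 3920, 3, rd, 35, 2830), (3, 5030, 30, fin, 28, 9560), (3, 5030, 30, k1, 28, 9560), (3, 5030, 30, p3, 28, 9560), (3, 5030, 30, qa, 28, 9560), (3, 5030, 30, rd, 28, 9560), (6, 2330, 10, mkt, 12, 7860), (6, 2330, 10, mkt, 31, 4620), (6, 2330, 10, mkt, 34, 4590), (6, 2330, 10, ops, 12, 7860), (6, 2330, 10, ops, 31, 4620), (6, 2330, 10, ops, 34, 4590), (6, 2330, 10, x1, 12, 7860), (6, 2330, 10, x1, 31, 4620), (6, 2330, 10, x1, 34, 4590), (6, 2330, 10, x3, 12, 7860), (6, 2330, 10, x3, 31, 4620), (6, 2330, 10, x3, 34, 4590), (6, 4080, 34, mkt, 25, 4870), (6, 4080, 34, ops, 25, 4870), (6, 4080, 34, x1, 25, 4870), (6, 4080, 34, x3, 25, 4870)}.
π_{dept, budget} gives {(fin, 3920), (fin, 5030), (k1, 3920), (k1, 5030), (mkt, 2330), (mkt, 4080), (ops, 2330), (ops, 4080), (p3, 3920), (p3, 5030), (qa, 3920), (qa, 5030), (rd, 3920), (rd, 5030), (x1, 2330), (x1, 4080), (x3, 2330), (x3, 4080)} (8 duplicate(s) eliminated).
Filtering on budget ≠ 3920 AND dept ≠ rd leaves {(fin, 5030), (k1, 5030), (mkt, 2330), (mkt, 4080), (ops, 2330), (ops, 4080), (p3, 5030), (qa, 5030), (x1, 2330), (x1, 4080), (x3, 2330), (x3, 4080)}.
Filtering on dept ≠ qa leaves {(fin, 5030), (k1, 5030), (mkt, 2330), (mkt, 4080), (ops, 2330), (ops, 4080), (p3, 5030), (x1, 2330), (x1, 4080), (x3, 2330), (x3, 4080)}.
π_{budget, dept} gives {(2330, mkt), (2330, ops), (2330, x1), (2330, x3), (4080, mkt), (4080, ops), (4080, x1), (4080, x3), (5030, fin), (5030, k1), (5030, p3)}.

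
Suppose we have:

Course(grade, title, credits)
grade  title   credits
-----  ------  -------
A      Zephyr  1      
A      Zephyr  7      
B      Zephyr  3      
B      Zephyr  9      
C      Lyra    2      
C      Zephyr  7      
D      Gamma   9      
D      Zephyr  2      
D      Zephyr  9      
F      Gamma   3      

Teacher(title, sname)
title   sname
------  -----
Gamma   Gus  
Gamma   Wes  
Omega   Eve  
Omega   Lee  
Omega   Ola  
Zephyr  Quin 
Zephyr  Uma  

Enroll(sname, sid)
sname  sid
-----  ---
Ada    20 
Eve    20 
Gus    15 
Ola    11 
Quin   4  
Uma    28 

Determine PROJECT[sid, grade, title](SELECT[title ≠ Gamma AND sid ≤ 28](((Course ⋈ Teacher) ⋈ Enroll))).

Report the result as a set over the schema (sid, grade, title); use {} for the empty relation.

Joining Course and Teacher on title yields {(A, Zephyr, 1, Quin), (A, Zephyr, 1, Uma), (A, Zephyr, 7, Quin), (A, Zephyr, 7, Uma), (B, Zephyr, 3, Quin), (B, Zephyr, 3, Uma), (B, Zephyr, 9, Quin), (B, Zephyr, 9, Uma), (C, Zephyr, 7, Quin), (C, Zephyr, 7, Uma), (D, Gamma, 9, Gus), (D, Gamma, 9, Wes), (D, Zephyr, 2, Quin), (D, Zephyr, 2, Uma), (D, Zephyr, 9, Quin), (D, Zephyr, 9, Uma), (F, Gamma, 3, Gus), (F, Gamma, 3, Wes)}.
Joining (Course ⋈ Teacher) and Enroll on sname yields {(A, Zephyr, 1, Quin, 4), (A, Zephyr, 1, Uma, 28), (A, Zephyr, 7, Quin, 4), (A, Zephyr, 7, Uma, 28), (B, Zephyr, 3, Quin, 4), (B, Zephyr, 3, Uma, 28), (B, Zephyr, 9, Quin, 4), (B, Zephyr, 9, Uma, 28), (C, Zephyr, 7, Quin, 4), (C, Zephyr, 7, Uma, 28), (D, Gamma, 9, Gus, 15), (D, Zephyr, 2, Quin, 4), (D, Zephyr, 2, Uma, 28), (D, Zephyr, 9, Quin, 4), (D, Zephyr, 9, Uma, 28), (F, Gamma, 3, Gus, 15)}.
Selection title ≠ Gamma AND sid ≤ 28: {(A, Zephyr, 1, Quin, 4), (A, Zephyr, 1, Uma, 28), (A, Zephyr, 7, Quin, 4), (A, Zephyr, 7, Uma, 28), (B, Zephyr, 3, Quin, 4), (B, Zephyr, 3, Uma, 28), (B, Zephyr, 9, Quin, 4), (B, Zephyr, 9, Uma, 28), (C, Zephyr, 7, Quin, 4), (C, Zephyr, 7, Uma, 28), (D, Zephyr, 2, Quin, 4), (D, Zephyr, 2, Uma, 28), (D, Zephyr, 9, Quin, 4), (D, Zephyr, 9, Uma, 28)}
Keep only column(s) sid, grade, title (6 duplicate(s) eliminated): {(28, A, Zephyr), (28, B, Zephyr), (28, C, Zephyr), (28, D, Zephyr), (4, A, Zephyr), (4, B, Zephyr), (4, C, Zephyr), (4, D, Zephyr)}

{(28, A, Zephyr), (28, B, Zephyr), (28, C, Zephyr), (28, D, Zephyr), (4, A, Zephyr), (4, B, Zephyr), (4, C, Zephyr), (4, D, Zephyr)}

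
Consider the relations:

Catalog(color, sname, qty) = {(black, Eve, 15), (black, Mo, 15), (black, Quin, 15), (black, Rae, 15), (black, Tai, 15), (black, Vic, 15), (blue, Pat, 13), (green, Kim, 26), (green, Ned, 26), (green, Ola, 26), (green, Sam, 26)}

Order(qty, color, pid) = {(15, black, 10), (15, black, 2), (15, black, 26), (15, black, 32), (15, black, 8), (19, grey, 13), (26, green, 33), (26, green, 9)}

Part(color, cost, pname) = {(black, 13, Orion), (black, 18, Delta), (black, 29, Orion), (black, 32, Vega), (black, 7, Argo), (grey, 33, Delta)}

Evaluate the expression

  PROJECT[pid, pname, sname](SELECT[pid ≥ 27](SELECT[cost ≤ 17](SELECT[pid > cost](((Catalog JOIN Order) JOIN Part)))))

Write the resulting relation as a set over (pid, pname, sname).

{(32, Argo, Eve), (32, Argo, Mo), (32, Argo, Quin), (32, Argo, Rae), (32, Argo, Tai), (32, Argo, Vic), (32, Orion, Eve), (32, Orion, Mo), (32, Orion, Quin), (32, Orion, Rae), (32, Orion, Tai), (32, Orion, Vic)}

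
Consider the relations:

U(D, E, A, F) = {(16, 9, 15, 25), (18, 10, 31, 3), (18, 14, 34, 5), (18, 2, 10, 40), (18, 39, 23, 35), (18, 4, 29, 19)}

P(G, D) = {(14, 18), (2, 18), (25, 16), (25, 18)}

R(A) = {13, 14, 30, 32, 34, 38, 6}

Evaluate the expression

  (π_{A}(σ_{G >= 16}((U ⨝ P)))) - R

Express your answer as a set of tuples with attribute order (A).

{10, 15, 23, 29, 31}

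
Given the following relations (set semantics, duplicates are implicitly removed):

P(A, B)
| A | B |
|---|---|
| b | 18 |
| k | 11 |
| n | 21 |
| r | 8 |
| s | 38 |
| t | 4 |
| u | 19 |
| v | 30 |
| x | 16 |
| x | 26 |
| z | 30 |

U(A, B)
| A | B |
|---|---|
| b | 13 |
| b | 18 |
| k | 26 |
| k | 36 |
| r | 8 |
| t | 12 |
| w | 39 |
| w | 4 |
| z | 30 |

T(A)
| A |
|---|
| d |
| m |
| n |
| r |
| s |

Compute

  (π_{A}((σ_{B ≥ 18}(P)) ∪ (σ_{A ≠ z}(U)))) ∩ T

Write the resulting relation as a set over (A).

{n, r, s}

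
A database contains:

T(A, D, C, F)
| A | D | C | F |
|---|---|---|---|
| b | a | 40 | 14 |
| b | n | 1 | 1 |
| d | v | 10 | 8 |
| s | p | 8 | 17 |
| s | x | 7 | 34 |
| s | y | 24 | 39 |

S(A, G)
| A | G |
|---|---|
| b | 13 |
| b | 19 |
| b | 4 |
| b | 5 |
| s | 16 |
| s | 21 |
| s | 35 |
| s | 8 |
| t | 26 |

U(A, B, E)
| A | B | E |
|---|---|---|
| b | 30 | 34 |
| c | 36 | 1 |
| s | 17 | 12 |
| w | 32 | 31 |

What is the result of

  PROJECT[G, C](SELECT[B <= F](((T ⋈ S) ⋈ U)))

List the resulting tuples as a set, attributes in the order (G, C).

{(16, 24), (16, 7), (16, 8), (21, 24), (21, 7), (21, 8), (35, 24), (35, 7), (35, 8), (8, 24), (8, 7), (8, 8)}

Natural join on A: {(b, a, 40, 14, 13), (b, a, 40, 14, 19), (b, a, 40, 14, 4), (b, a, 40, 14, 5), (b, n, 1, 1, 13), (b, n, 1, 1, 19), (b, n, 1, 1, 4), (b, n, 1, 1, 5), (s, p, 8, 17, 16), (s, p, 8, 17, 21), (s, p, 8, 17, 35), (s, p, 8, 17, 8), (s, x, 7, 34, 16), (s, x, 7, 34, 21), (s, x, 7, 34, 35), (s, x, 7, 34, 8), (s, y, 24, 39, 16), (s, y, 24, 39, 21), (s, y, 24, 39, 35), (s, y, 24, 39, 8)}
Natural join on A: {(b, a, 40, 14, 13, 30, 34), (b, a, 40, 14, 19, 30, 34), (b, a, 40, 14, 4, 30, 34), (b, a, 40, 14, 5, 30, 34), (b, n, 1, 1, 13, 30, 34), (b, n, 1, 1, 19, 30, 34), (b, n, 1, 1, 4, 30, 34), (b, n, 1, 1, 5, 30, 34), (s, p, 8, 17, 16, 17, 12), (s, p, 8, 17, 21, 17, 12), (s, p, 8, 17, 35, 17, 12), (s, p, 8, 17, 8, 17, 12), (s, x, 7, 34, 16, 17, 12), (s, x, 7, 34, 21, 17, 12), (s, x, 7, 34, 35, 17, 12), (s, x, 7, 34, 8, 17, 12), (s, y, 24, 39, 16, 17, 12), (s, y, 24, 39, 21, 17, 12), (s, y, 24, 39, 35, 17, 12), (s, y, 24, 39, 8, 17, 12)}
Apply σ_{B <= F}; surviving tuples: {(s, p, 8, 17, 16, 17, 12), (s, p, 8, 17, 21, 17, 12), (s, p, 8, 17, 35, 17, 12), (s, p, 8, 17, 8, 17, 12), (s, x, 7, 34, 16, 17, 12), (s, x, 7, 34, 21, 17, 12), (s, x, 7, 34, 35, 17, 12), (s, x, 7, 34, 8, 17, 12), (s, y, 24, 39, 16, 17, 12), (s, y, 24, 39, 21, 17, 12), (s, y, 24, 39, 35, 17, 12), (s, y, 24, 39, 8, 17, 12)}
Projecting to G, C: {(16, 24), (16, 7), (16, 8), (21, 24), (21, 7), (21, 8), (35, 24), (35, 7), (35, 8), (8, 24), (8, 7), (8, 8)}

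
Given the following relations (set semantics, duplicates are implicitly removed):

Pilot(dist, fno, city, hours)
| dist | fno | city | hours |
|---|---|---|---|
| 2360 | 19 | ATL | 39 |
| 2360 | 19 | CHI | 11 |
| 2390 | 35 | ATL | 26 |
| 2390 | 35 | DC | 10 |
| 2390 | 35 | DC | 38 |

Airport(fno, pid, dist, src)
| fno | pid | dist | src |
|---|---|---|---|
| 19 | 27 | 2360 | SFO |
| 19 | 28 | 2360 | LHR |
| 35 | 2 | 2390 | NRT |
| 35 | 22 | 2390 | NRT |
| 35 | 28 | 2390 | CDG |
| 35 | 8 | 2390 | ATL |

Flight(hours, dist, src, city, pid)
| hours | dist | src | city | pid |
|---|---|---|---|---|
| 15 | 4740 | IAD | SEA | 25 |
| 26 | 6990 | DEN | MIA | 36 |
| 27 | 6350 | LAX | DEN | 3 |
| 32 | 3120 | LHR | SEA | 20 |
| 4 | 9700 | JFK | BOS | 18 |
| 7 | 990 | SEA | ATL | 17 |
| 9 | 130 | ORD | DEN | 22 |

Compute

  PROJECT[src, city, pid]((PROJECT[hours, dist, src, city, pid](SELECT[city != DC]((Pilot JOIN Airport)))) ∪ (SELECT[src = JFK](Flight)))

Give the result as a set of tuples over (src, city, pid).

{(ATL, ATL, 8), (CDG, ATL, 28), (JFK, BOS, 18), (LHR, ATL, 28), (LHR, CHI, 28), (NRT, ATL, 2), (NRT, ATL, 22), (SFO, ATL, 27), (SFO, CHI, 27)}

Joining Pilot and Airport on dist, fno yields {(2360, 19, ATL, 39, 27, SFO), (2360, 19, ATL, 39, 28, LHR), (2360, 19, CHI, 11, 27, SFO), (2360, 19, CHI, 11, 28, LHR), (2390, 35, ATL, 26, 2, NRT), (2390, 35, ATL, 26, 22, NRT), (2390, 35, ATL, 26, 28, CDG), (2390, 35, ATL, 26, 8, ATL), (2390, 35, DC, 10, 2, NRT), (2390, 35, DC, 10, 22, NRT), (2390, 35, DC, 10, 28, CDG), (2390, 35, DC, 10, 8, ATL), (2390, 35, DC, 38, 2, NRT), (2390, 35, DC, 38, 22, NRT), (2390, 35, DC, 38, 28, CDG), (2390, 35, DC, 38, 8, ATL)}.
Filtering on city != DC leaves {(2360, 19, ATL, 39, 27, SFO), (2360, 19, ATL, 39, 28, LHR), (2360, 19, CHI, 11, 27, SFO), (2360, 19, CHI, 11, 28, LHR), (2390, 35, ATL, 26, 2, NRT), (2390, 35, ATL, 26, 22, NRT), (2390, 35, ATL, 26, 28, CDG), (2390, 35, ATL, 26, 8, ATL)}.
Keep only column(s) hours, dist, src, city, pid: {(11, 2360, LHR, CHI, 28), (11, 2360, SFO, CHI, 27), (26, 2390, ATL, ATL, 8), (26, 2390, CDG, ATL, 28), (26, 2390, NRT, ATL, 2), (26, 2390, NRT, ATL, 22), (39, 2360, LHR, ATL, 28), (39, 2360, SFO, ATL, 27)}
Filtering on src = JFK leaves {(4, 9700, JFK, BOS, 18)}.
Union: {(11, 2360, LHR, CHI, 28), (11, 2360, SFO, CHI, 27), (26, 2390, ATL, ATL, 8), (26, 2390, CDG, ATL, 28), (26, 2390, NRT, ATL, 2), (26, 2390, NRT, ATL, 22), (39, 2360, LHR, ATL, 28), (39, 2360, SFO, ATL, 27)} with {(4, 9700, JFK, BOS, 18)} → {(11, 2360, LHR, CHI, 28), (11, 2360, SFO, CHI, 27), (26, 2390, ATL, ATL, 8), (26, 2390, CDG, ATL, 28), (26, 2390, NRT, ATL, 2), (26, 2390, NRT, ATL, 22), (39, 2360, LHR, ATL, 28), (39, 2360, SFO, ATL, 27), (4, 9700, JFK, BOS, 18)}
Keep only column(s) src, city, pid: {(ATL, ATL, 8), (CDG, ATL, 28), (JFK, BOS, 18), (LHR, ATL, 28), (LHR, CHI, 28), (NRT, ATL, 2), (NRT, ATL, 22), (SFO, ATL, 27), (SFO, CHI, 27)}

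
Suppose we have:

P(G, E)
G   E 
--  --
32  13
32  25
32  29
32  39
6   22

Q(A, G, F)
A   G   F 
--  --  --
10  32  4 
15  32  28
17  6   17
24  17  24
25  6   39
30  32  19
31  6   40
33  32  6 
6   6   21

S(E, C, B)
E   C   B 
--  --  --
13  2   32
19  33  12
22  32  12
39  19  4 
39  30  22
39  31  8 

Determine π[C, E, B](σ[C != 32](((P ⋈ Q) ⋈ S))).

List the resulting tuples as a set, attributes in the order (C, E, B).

{(19, 39, 4), (2, 13, 32), (30, 39, 22), (31, 39, 8)}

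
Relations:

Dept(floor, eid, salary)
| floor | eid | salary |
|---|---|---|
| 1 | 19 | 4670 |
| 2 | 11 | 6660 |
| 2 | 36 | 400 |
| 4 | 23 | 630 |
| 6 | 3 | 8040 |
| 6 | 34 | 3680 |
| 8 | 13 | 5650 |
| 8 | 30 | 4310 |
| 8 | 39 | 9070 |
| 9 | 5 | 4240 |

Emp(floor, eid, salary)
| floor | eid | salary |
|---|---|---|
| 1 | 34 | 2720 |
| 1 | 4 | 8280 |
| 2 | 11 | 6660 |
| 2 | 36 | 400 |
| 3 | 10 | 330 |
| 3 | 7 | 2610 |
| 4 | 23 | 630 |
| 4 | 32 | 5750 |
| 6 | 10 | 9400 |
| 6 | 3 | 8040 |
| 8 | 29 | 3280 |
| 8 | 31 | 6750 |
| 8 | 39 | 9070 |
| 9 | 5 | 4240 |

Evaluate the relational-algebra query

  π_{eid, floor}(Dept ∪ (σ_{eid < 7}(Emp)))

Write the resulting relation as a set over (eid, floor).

Apply σ_{eid < 7}; surviving tuples: {(1, 4, 8280), (6, 3, 8040), (9, 5, 4240)}
Union: {(1, 19, 4670), (2, 11, 6660), (2, 36, 400), (4, 23, 630), (6, 3, 8040), (6, 34, 3680), (8, 13, 5650), (8, 30, 4310), (8, 39, 9070), (9, 5, 4240)} with {(1, 4, 8280), (6, 3, 8040), (9, 5, 4240)} → {(1, 19, 4670), (1, 4, 8280), (2, 11, 6660), (2, 36, 400), (4, 23, 630), (6, 3, 8040), (6, 34, 3680), (8, 13, 5650), (8, 30, 4310), (8, 39, 9070), (9, 5, 4240)}
π_{eid, floor} gives {(11, 2), (13, 8), (19, 1), (23, 4), (3, 6), (30, 8), (34, 6), (36, 2), (39, 8), (4, 1), (5, 9)}.

{(11, 2), (13, 8), (19, 1), (23, 4), (3, 6), (30, 8), (34, 6), (36, 2), (39, 8), (4, 1), (5, 9)}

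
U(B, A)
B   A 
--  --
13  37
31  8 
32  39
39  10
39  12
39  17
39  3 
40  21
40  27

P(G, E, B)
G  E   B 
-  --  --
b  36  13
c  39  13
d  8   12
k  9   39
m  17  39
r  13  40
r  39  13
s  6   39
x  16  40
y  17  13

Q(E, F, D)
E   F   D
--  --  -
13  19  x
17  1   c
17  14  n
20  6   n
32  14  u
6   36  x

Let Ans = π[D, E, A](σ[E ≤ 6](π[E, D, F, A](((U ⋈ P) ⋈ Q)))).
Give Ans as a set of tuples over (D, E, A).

{(x, 6, 10), (x, 6, 12), (x, 6, 17), (x, 6, 3)}

Joining U and P on B yields {(13, 37, b, 36), (13, 37, c, 39), (13, 37, r, 39), (13, 37, y, 17), (39, 10, k, 9), (39, 10, m, 17), (39, 10, s, 6), (39, 12, k, 9), (39, 12, m, 17), (39, 12, s, 6), (39, 17, k, 9), (39, 17, m, 17), (39, 17, s, 6), (39, 3, k, 9), (39, 3, m, 17), (39, 3, s, 6), (40, 21, r, 13), (40, 21, x, 16), (40, 27, r, 13), (40, 27, x, 16)}.
Joining (U ⋈ P) and Q on E yields {(13, 37, y, 17, 1, c), (13, 37, y, 17, 14, n), (39, 10, m, 17, 1, c), (39, 10, m, 17, 14, n), (39, 10, s, 6, 36, x), (39, 12, m, 17, 1, c), (39, 12, m, 17, 14, n), (39, 12, s, 6, 36, x), (39, 17, m, 17, 1, c), (39, 17, m, 17, 14, n), (39, 17, s, 6, 36, x), (39, 3, m, 17, 1, c), (39, 3, m, 17, 14, n), (39, 3, s, 6, 36, x), (40, 21, r, 13, 19, x), (40, 27, r, 13, 19, x)}.
Keep only column(s) E, D, F, A: {(13, x, 19, 21), (13, x, 19, 27), (17, c, 1, 10), (17, c, 1, 12), (17, c, 1, 17), (17, c, 1, 3), (17, c, 1, 37), (17, n, 14, 10), (17, n, 14, 12), (17, n, 14, 17), (17, n, 14, 3), (17, n, 14, 37), (6, x, 36, 10), (6, x, 36, 12), (6, x, 36, 17), (6, x, 36, 3)}
Apply σ_{E ≤ 6}; surviving tuples: {(6, x, 36, 10), (6, x, 36, 12), (6, x, 36, 17), (6, x, 36, 3)}
Keep only column(s) D, E, A: {(x, 6, 10), (x, 6, 12), (x, 6, 17), (x, 6, 3)}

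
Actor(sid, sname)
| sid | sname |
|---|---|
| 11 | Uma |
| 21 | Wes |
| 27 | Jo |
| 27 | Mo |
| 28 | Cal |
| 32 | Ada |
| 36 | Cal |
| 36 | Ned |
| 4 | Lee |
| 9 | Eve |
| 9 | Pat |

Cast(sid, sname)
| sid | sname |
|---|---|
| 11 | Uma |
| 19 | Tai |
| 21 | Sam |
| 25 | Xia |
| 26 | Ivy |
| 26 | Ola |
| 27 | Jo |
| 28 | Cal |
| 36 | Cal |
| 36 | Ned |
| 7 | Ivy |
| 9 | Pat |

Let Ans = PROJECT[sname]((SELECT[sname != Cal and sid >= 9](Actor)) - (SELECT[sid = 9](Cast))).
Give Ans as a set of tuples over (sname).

Filtering on sname != Cal and sid >= 9 leaves {(11, Uma), (21, Wes), (27, Jo), (27, Mo), (32, Ada), (36, Ned), (9, Eve), (9, Pat)}.
Filtering on sid = 9 leaves {(9, Pat)}.
Difference: {(11, Uma), (21, Wes), (27, Jo), (27, Mo), (32, Ada), (36, Ned), (9, Eve), (9, Pat)} with {(9, Pat)} → {(11, Uma), (21, Wes), (27, Jo), (27, Mo), (32, Ada), (36, Ned), (9, Eve)}
π[sname]: project onto (sname) → {Ada, Eve, Jo, Mo, Ned, Uma, Wes}

{Ada, Eve, Jo, Mo, Ned, Uma, Wes}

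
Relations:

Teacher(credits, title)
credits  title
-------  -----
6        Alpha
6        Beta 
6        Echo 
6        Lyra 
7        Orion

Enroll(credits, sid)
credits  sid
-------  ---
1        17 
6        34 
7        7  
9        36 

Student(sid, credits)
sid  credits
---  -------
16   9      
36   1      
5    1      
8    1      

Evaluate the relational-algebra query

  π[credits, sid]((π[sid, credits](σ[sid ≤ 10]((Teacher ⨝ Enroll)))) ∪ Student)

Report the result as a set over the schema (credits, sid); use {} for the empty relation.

{(1, 36), (1, 5), (1, 8), (7, 7), (9, 16)}

Teacher ⋈ Enroll (natural join on credits): {(6, Alpha, 34), (6, Beta, 34), (6, Echo, 34), (6, Lyra, 34), (7, Orion, 7)}
σ[sid ≤ 10]: keep tuples satisfying sid ≤ 10 → {(7, Orion, 7)}
Keep only column(s) sid, credits: {(7, 7)}
Taking the union: {(16, 9), (36, 1), (5, 1), (7, 7), (8, 1)}
Keep only column(s) credits, sid: {(1, 36), (1, 5), (1, 8), (7, 7), (9, 16)}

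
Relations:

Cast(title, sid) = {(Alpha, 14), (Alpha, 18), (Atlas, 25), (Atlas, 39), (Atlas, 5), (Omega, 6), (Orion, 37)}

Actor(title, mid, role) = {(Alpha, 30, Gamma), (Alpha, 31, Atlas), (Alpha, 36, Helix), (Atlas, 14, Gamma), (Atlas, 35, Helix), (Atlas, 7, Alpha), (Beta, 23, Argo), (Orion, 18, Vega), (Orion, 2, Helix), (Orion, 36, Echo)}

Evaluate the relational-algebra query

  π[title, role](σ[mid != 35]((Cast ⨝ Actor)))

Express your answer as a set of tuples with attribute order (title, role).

Natural join on title: {(Alpha, 14, 30, Gamma), (Alpha, 14, 31, Atlas), (Alpha, 14, 36, Helix), (Alpha, 18, 30, Gamma), (Alpha, 18, 31, Atlas), (Alpha, 18, 36, Helix), (Atlas, 25, 14, Gamma), (Atlas, 25, 35, Helix), (Atlas, 25, 7, Alpha), (Atlas, 39, 14, Gamma), (Atlas, 39, 35, Helix), (Atlas, 39, 7, Alpha), (Atlas, 5, 14, Gamma), (Atlas, 5, 35, Helix), (Atlas, 5, 7, Alpha), (Orion, 37, 18, Vega), (Orion, 37, 2, Helix), (Orion, 37, 36, Echo)}
Apply σ_{mid != 35}; surviving tuples: {(Alpha, 14, 30, Gamma), (Alpha, 14, 31, Atlas), (Alpha, 14, 36, Helix), (Alpha, 18, 30, Gamma), (Alpha, 18, 31, Atlas), (Alpha, 18, 36, Helix), (Atlas, 25, 14, Gamma), (Atlas, 25, 7, Alpha), (Atlas, 39, 14, Gamma), (Atlas, 39, 7, Alpha), (Atlas, 5, 14, Gamma), (Atlas, 5, 7, Alpha), (Orion, 37, 18, Vega), (Orion, 37, 2, Helix), (Orion, 37, 36, Echo)}
Keep only column(s) title, role (7 duplicate(s) eliminated): {(Alpha, Atlas), (Alpha, Gamma), (Alpha, Helix), (Atlas, Alpha), (Atlas, Gamma), (Orion, Echo), (Orion, Helix), (Orion, Vega)}

{(Alpha, Atlas), (Alpha, Gamma), (Alpha, Helix), (Atlas, Alpha), (Atlas, Gamma), (Orion, Echo), (Orion, Helix), (Orion, Vega)}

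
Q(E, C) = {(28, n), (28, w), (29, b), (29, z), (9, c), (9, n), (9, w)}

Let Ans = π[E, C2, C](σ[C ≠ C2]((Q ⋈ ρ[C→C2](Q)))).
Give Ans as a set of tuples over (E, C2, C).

{(28, n, w), (28, w, n), (29, b, z), (29, z, b), (9, c, n), (9, c, w), (9, n, c), (9, n, w), (9, w, c), (9, w, n)}

ρ[C→C2]: schema becomes (E, C2); tuples unchanged.
Joining Q and ρ[C→C2](Q) on E yields {(28, n, n), (28, n, w), (28, w, n), (28, w, w), (29, b, b), (29, b, z), (29, z, b), (29, z, z), (9, c, c), (9, c, n), (9, c, w), (9, n, c), (9, n, n), (9, n, w), (9, w, c), (9, w, n), (9, w, w)}.
Apply σ_{C ≠ C2}; surviving tuples: {(28, n, w), (28, w, n), (29, b, z), (29, z, b), (9, c, n), (9, c, w), (9, n, c), (9, n, w), (9, w, c), (9, w, n)}
Projecting to E, C2, C: {(28, n, w), (28, w, n), (29, b, z), (29, z, b), (9, c, n), (9, c, w), (9, n, c), (9, n, w), (9, w, c), (9, w, n)}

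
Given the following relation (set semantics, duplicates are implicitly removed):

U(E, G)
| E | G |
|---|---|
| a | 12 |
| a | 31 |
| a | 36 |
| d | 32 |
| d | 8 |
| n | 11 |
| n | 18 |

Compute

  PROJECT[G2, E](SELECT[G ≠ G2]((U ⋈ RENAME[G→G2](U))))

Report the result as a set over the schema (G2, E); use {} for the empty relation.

{(11, n), (12, a), (18, n), (31, a), (32, d), (36, a), (8, d)}

ρ[G→G2]: schema becomes (E, G2); tuples unchanged.
Joining U and RENAME[G→G2](U) on E yields {(a, 12, 12), (a, 12, 31), (a, 12, 36), (a, 31, 12), (a, 31, 31), (a, 31, 36), (a, 36, 12), (a, 36, 31), (a, 36, 36), (d, 32, 32), (d, 32, 8), (d, 8, 32), (d, 8, 8), (n, 11, 11), (n, 11, 18), (n, 18, 11), (n, 18, 18)}.
Filtering on G ≠ G2 leaves {(a, 12, 31), (a, 12, 36), (a, 31, 12), (a, 31, 36), (a, 36, 12), (a, 36, 31), (d, 32, 8), (d, 8, 32), (n, 11, 18), (n, 18, 11)}.
Projecting to G2, E (3 duplicate(s) eliminated): {(11, n), (12, a), (18, n), (31, a), (32, d), (36, a), (8, d)}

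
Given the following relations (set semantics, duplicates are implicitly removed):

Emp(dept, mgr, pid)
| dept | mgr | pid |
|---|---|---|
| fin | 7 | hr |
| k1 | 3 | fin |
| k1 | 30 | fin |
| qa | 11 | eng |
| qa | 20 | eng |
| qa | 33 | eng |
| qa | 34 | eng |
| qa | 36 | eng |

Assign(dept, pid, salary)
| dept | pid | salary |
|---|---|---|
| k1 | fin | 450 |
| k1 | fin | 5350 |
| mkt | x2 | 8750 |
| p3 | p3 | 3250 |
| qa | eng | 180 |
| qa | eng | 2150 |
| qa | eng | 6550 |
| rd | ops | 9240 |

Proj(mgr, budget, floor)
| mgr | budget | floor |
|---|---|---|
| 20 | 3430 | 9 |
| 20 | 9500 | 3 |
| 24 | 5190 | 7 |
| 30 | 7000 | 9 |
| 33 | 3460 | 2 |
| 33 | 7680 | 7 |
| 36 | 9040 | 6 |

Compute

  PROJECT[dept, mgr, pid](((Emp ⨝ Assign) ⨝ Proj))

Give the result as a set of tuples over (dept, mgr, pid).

{(k1, 30, fin), (qa, 20, eng), (qa, 33, eng), (qa, 36, eng)}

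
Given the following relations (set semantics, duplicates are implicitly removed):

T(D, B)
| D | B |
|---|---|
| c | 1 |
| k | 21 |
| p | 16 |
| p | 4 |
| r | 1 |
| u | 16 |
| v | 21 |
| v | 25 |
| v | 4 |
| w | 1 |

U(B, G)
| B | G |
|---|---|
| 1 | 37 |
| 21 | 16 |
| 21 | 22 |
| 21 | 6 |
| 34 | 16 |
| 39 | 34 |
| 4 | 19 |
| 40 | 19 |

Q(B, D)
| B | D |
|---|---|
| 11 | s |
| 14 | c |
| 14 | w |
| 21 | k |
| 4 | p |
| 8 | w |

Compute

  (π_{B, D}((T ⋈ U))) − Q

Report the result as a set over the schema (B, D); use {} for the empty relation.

{(1, c), (1, r), (1, w), (21, v), (4, v)}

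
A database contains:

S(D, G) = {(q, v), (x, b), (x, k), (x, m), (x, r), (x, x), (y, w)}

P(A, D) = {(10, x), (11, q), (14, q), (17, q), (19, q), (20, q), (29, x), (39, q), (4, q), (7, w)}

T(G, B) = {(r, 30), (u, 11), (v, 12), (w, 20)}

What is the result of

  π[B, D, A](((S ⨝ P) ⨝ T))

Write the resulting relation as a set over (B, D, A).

{(12, q, 11), (12, q, 14), (12, q, 17), (12, q, 19), (12, q, 20), (12, q, 39), (12, q, 4), (30, x, 10), (30, x, 29)}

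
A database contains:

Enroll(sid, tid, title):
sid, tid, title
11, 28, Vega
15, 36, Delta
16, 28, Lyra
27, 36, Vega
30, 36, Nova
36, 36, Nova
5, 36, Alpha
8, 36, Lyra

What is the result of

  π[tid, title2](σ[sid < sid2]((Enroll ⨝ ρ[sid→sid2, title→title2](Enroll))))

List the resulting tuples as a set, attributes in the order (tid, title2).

{(28, Lyra), (36, Delta), (36, Lyra), (36, Nova), (36, Vega)}

ρ[sid→sid2, title→title2]: schema becomes (sid2, tid, title2); tuples unchanged.
Enroll ⋈ ρ[sid→sid2, title→title2](Enroll) (natural join on tid): {(11, 28, Vega, 11, Vega), (11, 28, Vega, 16, Lyra), (15, 36, Delta, 15, Delta), (15, 36, Delta, 27, Vega), (15, 36, Delta, 30, Nova), (15, 36, Delta, 36, Nova), (15, 36, Delta, 5, Alpha), (15, 36, Delta, 8, Lyra), (16, 28, Lyra, 11, Vega), (16, 28, Lyra, 16, Lyra), (27, 36, Vega, 15, Delta), (27, 36, Vega, 27, Vega), (27, 36, Vega, 30, Nova), (27, 36, Vega, 36, Nova), (27, 36, Vega, 5, Alpha), (27, 36, Vega, 8, Lyra), (30, 36, Nova, 15, Delta), (30, 36, Nova, 27, Vega), (30, 36, Nova, 30, Nova), (30, 36, Nova, 36, Nova), (30, 36, Nova, 5, Alpha), (30, 36, Nova, 8, Lyra), (36, 36, Nova, 15, Delta), (36, 36, Nova, 27, Vega), (36, 36, Nova, 30, Nova), (36, 36, Nova, 36, Nova), (36, 36, Nova, 5, Alpha), (36, 36, Nova, 8, Lyra), (5, 36, Alpha, 15, Delta), (5, 36, Alpha, 27, Vega), (5, 36, Alpha, 30, Nova), (5, 36, Alpha, 36, Nova), (5, 36, Alpha, 5, Alpha), (5, 36, Alpha, 8, Lyra), (8, 36, Lyra, 15, Delta), (8, 36, Lyra, 27, Vega), (8, 36, Lyra, 30, Nova), (8, 36, Lyra, 36, Nova), (8, 36, Lyra, 5, Alpha), (8, 36, Lyra, 8, Lyra)}
Filtering on sid < sid2 leaves {(11, 28, Vega, 16, Lyra), (15, 36, Delta, 27, Vega), (15, 36, Delta, 30, Nova), (15, 36, Delta, 36, Nova), (27, 36, Vega, 30, Nova), (27, 36, Vega, 36, Nova), (30, 36, Nova, 36, Nova), (5, 36, Alpha, 15, Delta), (5, 36, Alpha, 27, Vega), (5, 36, Alpha, 30, Nova), (5, 36, Alpha, 36, Nova), (5, 36, Alpha, 8, Lyra), (8, 36, Lyra, 15, Delta), (8, 36, Lyra, 27, Vega), (8, 36, Lyra, 30, Nova), (8, 36, Lyra, 36, Nova)}.
Keep only column(s) tid, title2 (11 duplicate(s) eliminated): {(28, Lyra), (36, Delta), (36, Lyra), (36, Nova), (36, Vega)}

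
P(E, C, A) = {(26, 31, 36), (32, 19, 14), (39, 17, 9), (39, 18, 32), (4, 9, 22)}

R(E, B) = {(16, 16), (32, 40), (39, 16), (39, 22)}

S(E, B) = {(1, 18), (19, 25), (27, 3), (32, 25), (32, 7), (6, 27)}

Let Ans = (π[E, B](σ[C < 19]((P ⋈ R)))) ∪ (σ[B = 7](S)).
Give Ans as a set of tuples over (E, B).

{(32, 7), (39, 16), (39, 22)}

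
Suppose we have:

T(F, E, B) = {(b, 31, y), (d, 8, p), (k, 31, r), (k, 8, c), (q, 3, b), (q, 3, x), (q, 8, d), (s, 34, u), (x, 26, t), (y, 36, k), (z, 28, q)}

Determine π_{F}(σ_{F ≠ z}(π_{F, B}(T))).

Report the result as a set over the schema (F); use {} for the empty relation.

{b, d, k, q, s, x, y}

Keep only column(s) F, B: {(b, y), (d, p), (k, c), (k, r), (q, b), (q, d), (q, x), (s, u), (x, t), (y, k), (z, q)}
Selection F ≠ z: {(b, y), (d, p), (k, c), (k, r), (q, b), (q, d), (q, x), (s, u), (x, t), (y, k)}
Keep only column(s) F (3 duplicate(s) eliminated): {b, d, k, q, s, x, y}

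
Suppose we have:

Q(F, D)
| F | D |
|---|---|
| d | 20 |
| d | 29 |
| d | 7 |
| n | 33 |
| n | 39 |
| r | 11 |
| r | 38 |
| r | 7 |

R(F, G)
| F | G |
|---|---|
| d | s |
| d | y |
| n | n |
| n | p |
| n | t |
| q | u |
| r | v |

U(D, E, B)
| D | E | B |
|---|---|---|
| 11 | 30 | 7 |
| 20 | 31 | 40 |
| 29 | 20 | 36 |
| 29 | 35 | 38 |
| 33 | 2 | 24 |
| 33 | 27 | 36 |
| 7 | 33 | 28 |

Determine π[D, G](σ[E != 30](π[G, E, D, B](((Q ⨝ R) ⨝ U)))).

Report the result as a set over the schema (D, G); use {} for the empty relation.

Natural join on F: {(d, 20, s), (d, 20, y), (d, 29, s), (d, 29, y), (d, 7, s), (d, 7, y), (n, 33, n), (n, 33, p), (n, 33, t), (n, 39, n), (n, 39, p), (n, 39, t), (r, 11, v), (r, 38, v), (r, 7, v)}
Natural join on D: {(d, 20, s, 31, 40), (d, 20, y, 31, 40), (d, 29, s, 20, 36), (d, 29, s, 35, 38), (d, 29, y, 20, 36), (d, 29, y, 35, 38), (d, 7, s, 33, 28), (d, 7, y, 33, 28), (n, 33, n, 2, 24), (n, 33, n, 27, 36), (n, 33, p, 2, 24), (n, 33, p, 27, 36), (n, 33, t, 2, 24), (n, 33, t, 27, 36), (r, 11, v, 30, 7), (r, 7, v, 33, 28)}
Keep only column(s) G, E, D, B: {(n, 2, 33, 24), (n, 27, 33, 36), (p, 2, 33, 24), (p, 27, 33, 36), (s, 20, 29, 36), (s, 31, 20, 40), (s, 33, 7, 28), (s, 35, 29, 38), (t, 2, 33, 24), (t, 27, 33, 36), (v, 30, 11, 7), (v, 33, 7, 28), (y, 20, 29, 36), (y, 31, 20, 40), (y, 33, 7, 28), (y, 35, 29, 38)}
Apply σ_{E != 30}; surviving tuples: {(n, 2, 33, 24), (n, 27, 33, 36), (p, 2, 33, 24), (p, 27, 33, 36), (s, 20, 29, 36), (s, 31, 20, 40), (s, 33, 7, 28), (s, 35, 29, 38), (t, 2, 33, 24), (t, 27, 33, 36), (v, 33, 7, 28), (y, 20, 29, 36), (y, 31, 20, 40), (y, 33, 7, 28), (y, 35, 29, 38)}
Keep only column(s) D, G (5 duplicate(s) eliminated): {(20, s), (20, y), (29, s), (29, y), (33, n), (33, p), (33, t), (7, s), (7, v), (7, y)}

{(20, s), (20, y), (29, s), (29, y), (33, n), (33, p), (33, t), (7, s), (7, v), (7, y)}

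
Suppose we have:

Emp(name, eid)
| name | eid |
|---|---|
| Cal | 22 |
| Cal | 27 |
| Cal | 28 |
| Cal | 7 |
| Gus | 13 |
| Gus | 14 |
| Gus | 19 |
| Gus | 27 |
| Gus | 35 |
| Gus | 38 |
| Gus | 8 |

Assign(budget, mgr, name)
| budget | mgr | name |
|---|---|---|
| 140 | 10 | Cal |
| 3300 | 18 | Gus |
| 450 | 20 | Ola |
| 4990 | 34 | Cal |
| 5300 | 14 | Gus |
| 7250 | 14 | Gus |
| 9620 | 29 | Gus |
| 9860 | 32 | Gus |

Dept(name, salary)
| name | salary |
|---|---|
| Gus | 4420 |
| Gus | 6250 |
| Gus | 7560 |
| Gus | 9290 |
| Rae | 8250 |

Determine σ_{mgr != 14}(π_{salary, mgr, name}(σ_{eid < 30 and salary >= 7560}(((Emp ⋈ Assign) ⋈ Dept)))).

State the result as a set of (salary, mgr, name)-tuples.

{(7560, 18, Gus), (7560, 29, Gus), (7560, 32, Gus), (9290, 18, Gus), (9290, 29, Gus), (9290, 32, Gus)}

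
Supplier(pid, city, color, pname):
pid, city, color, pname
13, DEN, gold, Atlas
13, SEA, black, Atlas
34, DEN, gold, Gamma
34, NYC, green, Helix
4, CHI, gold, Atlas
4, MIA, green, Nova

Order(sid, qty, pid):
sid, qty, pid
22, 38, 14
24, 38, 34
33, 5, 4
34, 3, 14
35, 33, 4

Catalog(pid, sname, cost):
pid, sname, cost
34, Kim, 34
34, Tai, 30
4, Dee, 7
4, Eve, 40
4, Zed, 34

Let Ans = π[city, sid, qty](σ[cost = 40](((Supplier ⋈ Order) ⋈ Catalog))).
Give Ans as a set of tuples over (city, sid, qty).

{(CHI, 33, 5), (CHI, 35, 33), (MIA, 33, 5), (MIA, 35, 33)}

Natural join on pid: {(34, DEN, gold, Gamma, 24, 38), (34, NYC, green, Helix, 24, 38), (4, CHI, gold, Atlas, 33, 5), (4, CHI, gold, Atlas, 35, 33), (4, MIA, green, Nova, 33, 5), (4, MIA, green, Nova, 35, 33)}
Natural join on pid: {(34, DEN, gold, Gamma, 24, 38, Kim, 34), (34, DEN, gold, Gamma, 24, 38, Tai, 30), (34, NYC, green, Helix, 24, 38, Kim, 34), (34, NYC, green, Helix, 24, 38, Tai, 30), (4, CHI, gold, Atlas, 33, 5, Dee, 7), (4, CHI, gold, Atlas, 33, 5, Eve, 40), (4, CHI, gold, Atlas, 33, 5, Zed, 34), (4, CHI, gold, Atlas, 35, 33, Dee, 7), (4, CHI, gold, Atlas, 35, 33, Eve, 40), (4, CHI, gold, Atlas, 35, 33, Zed, 34), (4, MIA, green, Nova, 33, 5, Dee, 7), (4, MIA, green, Nova, 33, 5, Eve, 40), (4, MIA, green, Nova, 33, 5, Zed, 34), (4, MIA, green, Nova, 35, 33, Dee, 7), (4, MIA, green, Nova, 35, 33, Eve, 40), (4, MIA, green, Nova, 35, 33, Zed, 34)}
Filtering on cost = 40 leaves {(4, CHI, gold, Atlas, 33, 5, Eve, 40), (4, CHI, gold, Atlas, 35, 33, Eve, 40), (4, MIA, green, Nova, 33, 5, Eve, 40), (4, MIA, green, Nova, 35, 33, Eve, 40)}.
Projecting to city, sid, qty: {(CHI, 33, 5), (CHI, 35, 33), (MIA, 33, 5), (MIA, 35, 33)}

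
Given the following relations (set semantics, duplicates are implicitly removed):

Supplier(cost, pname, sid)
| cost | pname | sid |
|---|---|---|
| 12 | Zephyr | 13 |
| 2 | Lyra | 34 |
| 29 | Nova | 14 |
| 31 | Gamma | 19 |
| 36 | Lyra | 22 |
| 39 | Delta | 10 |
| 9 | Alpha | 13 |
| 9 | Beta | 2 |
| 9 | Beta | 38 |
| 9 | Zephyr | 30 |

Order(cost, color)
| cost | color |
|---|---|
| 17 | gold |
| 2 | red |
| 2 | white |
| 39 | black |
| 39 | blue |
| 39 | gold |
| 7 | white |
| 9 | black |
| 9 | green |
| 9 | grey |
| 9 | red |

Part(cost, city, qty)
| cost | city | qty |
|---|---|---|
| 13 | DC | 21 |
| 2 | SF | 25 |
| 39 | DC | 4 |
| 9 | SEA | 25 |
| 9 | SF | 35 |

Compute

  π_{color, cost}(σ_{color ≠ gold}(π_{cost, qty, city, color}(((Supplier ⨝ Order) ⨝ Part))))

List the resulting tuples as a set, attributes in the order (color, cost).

{(black, 39), (black, 9), (blue, 39), (green, 9), (grey, 9), (red, 2), (red, 9), (white, 2)}

Supplier ⋈ Order (natural join on cost): {(2, Lyra, 34, red), (2, Lyra, 34, white), (39, Delta, 10, black), (39, Delta, 10, blue), (39, Delta, 10, gold), (9, Alpha, 13, black), (9, Alpha, 13, green), (9, Alpha, 13, grey), (9, Alpha, 13, red), (9, Beta, 2, black), (9, Beta, 2, green), (9, Beta, 2, grey), (9, Beta, 2, red), (9, Beta, 38, black), (9, Beta, 38, green), (9, Beta, 38, grey), (9, Beta, 38, red), (9, Zephyr, 30, black), (9, Zephyr, 30, green), (9, Zephyr, 30, grey), (9, Zephyr, 30, red)}
(Supplier ⨝ Order) ⋈ Part (natural join on cost): {(2, Lyra, 34, red, SF, 25), (2, Lyra, 34, white, SF, 25), (39, Delta, 10, black, DC, 4), (39, Delta, 10, blue, DC, 4), (39, Delta, 10, gold, DC, 4), (9, Alpha, 13, black, SEA, 25), (9, Alpha, 13, black, SF, 35), (9, Alpha, 13, green, SEA, 25), (9, Alpha, 13, green, SF, 35), (9, Alpha, 13, grey, SEA, 25), (9, Alpha, 13, grey, SF, 35), (9, Alpha, 13, red, SEA, 25), (9, Alpha, 13, red, SF, 35), (9, Beta, 2, black, SEA, 25), (9, Beta, 2, black, SF, 35), (9, Beta, 2, green, SEA, 25), (9, Beta, 2, green, SF, 35), (9, Beta, 2, grey, SEA, 25), (9, Beta, 2, grey, SF, 35), (9, Beta, 2, red, SEA, 25), (9, Beta, 2, red, SF, 35), (9, Beta, 38, black, SEA, 25), (9, Beta, 38, black, SF, 35), (9, Beta, 38, green, SEA, 25), (9, Beta, 38, green, SF, 35), (9, Beta, 38, grey, SEA, 25), (9, Beta, 38, grey, SF, 35), (9, Beta, 38, red, SEA, 25), (9, Beta, 38, red, SF, 35), (9, Zephyr, 30, black, SEA, 25), (9, Zephyr, 30, black, SF, 35), (9, Zephyr, 30, green, SEA, 25), (9, Zephyr, 30, green, SF, 35), (9, Zephyr, 30, grey, SEA, 25), (9, Zephyr, 30, grey, SF, 35), (9, Zephyr, 30, red, SEA, 25), (9, Zephyr, 30, red, SF, 35)}
π[cost, qty, city, color]: project onto (cost, qty, city, color) (24 duplicate(s) eliminated) → {(2, 25, SF, red), (2, 25, SF, white), (39, 4, DC, black), (39, 4, DC, blue), (39, 4, DC, gold), (9, 25, SEA, black), (9, 25, SEA, green), (9, 25, SEA, grey), (9, 25, SEA, red), (9, 35, SF, black), (9, 35, SF, green), (9, 35, SF, grey), (9, 35, SF, red)}
σ[color ≠ gold]: keep tuples satisfying color ≠ gold → {(2, 25, SF, red), (2, 25, SF, white), (39, 4, DC, black), (39, 4, DC, blue), (9, 25, SEA, black), (9, 25, SEA, green), (9, 25, SEA, grey), (9, 25, SEA, red), (9, 35, SF, black), (9, 35, SF, green), (9, 35, SF, grey), (9, 35, SF, red)}
π[color, cost]: project onto (color, cost) (4 duplicate(s) eliminated) → {(black, 39), (black, 9), (blue, 39), (green, 9), (grey, 9), (red, 2), (red, 9), (white, 2)}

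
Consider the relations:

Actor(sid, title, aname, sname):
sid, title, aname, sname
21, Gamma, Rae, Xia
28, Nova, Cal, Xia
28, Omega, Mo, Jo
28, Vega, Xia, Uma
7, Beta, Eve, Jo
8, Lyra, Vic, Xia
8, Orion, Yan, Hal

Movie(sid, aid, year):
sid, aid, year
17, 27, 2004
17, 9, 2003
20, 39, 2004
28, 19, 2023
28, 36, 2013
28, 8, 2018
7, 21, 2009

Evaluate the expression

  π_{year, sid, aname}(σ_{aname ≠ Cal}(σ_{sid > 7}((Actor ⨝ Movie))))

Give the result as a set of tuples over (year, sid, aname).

Natural join on sid: {(28, Nova, Cal, Xia, 19, 2023), (28, Nova, Cal, Xia, 36, 2013), (28, Nova, Cal, Xia, 8, 2018), (28, Omega, Mo, Jo, 19, 2023), (28, Omega, Mo, Jo, 36, 2013), (28, Omega, Mo, Jo, 8, 2018), (28, Vega, Xia, Uma, 19, 2023), (28, Vega, Xia, Uma, 36, 2013), (28, Vega, Xia, Uma, 8, 2018), (7, Beta, Eve, Jo, 21, 2009)}
Apply σ_{sid > 7}; surviving tuples: {(28, Nova, Cal, Xia, 19, 2023), (28, Nova, Cal, Xia, 36, 2013), (28, Nova, Cal, Xia, 8, 2018), (28, Omega, Mo, Jo, 19, 2023), (28, Omega, Mo, Jo, 36, 2013), (28, Omega, Mo, Jo, 8, 2018), (28, Vega, Xia, Uma, 19, 2023), (28, Vega, Xia, Uma, 36, 2013), (28, Vega, Xia, Uma, 8, 2018)}
Apply σ_{aname ≠ Cal}; surviving tuples: {(28, Omega, Mo, Jo, 19, 2023), (28, Omega, Mo, Jo, 36, 2013), (28, Omega, Mo, Jo, 8, 2018), (28, Vega, Xia, Uma, 19, 2023), (28, Vega, Xia, Uma, 36, 2013), (28, Vega, Xia, Uma, 8, 2018)}
π[year, sid, aname]: project onto (year, sid, aname) → {(2013, 28, Mo), (2013, 28, Xia), (2018, 28, Mo), (2018, 28, Xia), (2023, 28, Mo), (2023, 28, Xia)}

{(2013, 28, Mo), (2013, 28, Xia), (2018, 28, Mo), (2018, 28, Xia), (2023, 28, Mo), (2023, 28, Xia)}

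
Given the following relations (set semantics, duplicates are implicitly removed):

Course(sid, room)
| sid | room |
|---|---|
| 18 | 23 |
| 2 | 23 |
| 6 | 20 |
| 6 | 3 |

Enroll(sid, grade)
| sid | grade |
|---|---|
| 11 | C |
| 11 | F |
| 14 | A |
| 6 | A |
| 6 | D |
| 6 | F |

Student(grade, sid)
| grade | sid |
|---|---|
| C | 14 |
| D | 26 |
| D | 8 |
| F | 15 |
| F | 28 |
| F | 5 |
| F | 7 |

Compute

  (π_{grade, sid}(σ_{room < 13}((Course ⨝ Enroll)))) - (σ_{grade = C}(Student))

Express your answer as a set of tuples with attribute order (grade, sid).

Course ⋈ Enroll (natural join on sid): {(6, 20, A), (6, 20, D), (6, 20, F), (6, 3, A), (6, 3, D), (6, 3, F)}
Selection room < 13: {(6, 3, A), (6, 3, D), (6, 3, F)}
π_{grade, sid} gives {(A, 6), (D, 6), (F, 6)}.
Selection grade = C: {(C, 14)}
Difference: {(A, 6), (D, 6), (F, 6)} with {(C, 14)} → {(A, 6), (D, 6), (F, 6)}

{(A, 6), (D, 6), (F, 6)}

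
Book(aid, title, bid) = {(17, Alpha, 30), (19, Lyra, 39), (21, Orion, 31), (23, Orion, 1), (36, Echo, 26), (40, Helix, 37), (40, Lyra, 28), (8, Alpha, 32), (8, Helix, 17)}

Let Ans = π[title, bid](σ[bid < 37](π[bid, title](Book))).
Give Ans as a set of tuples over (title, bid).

{(Alpha, 30), (Alpha, 32), (Echo, 26), (Helix, 17), (Lyra, 28), (Orion, 1), (Orion, 31)}

Keep only column(s) bid, title: {(1, Orion), (17, Helix), (26, Echo), (28, Lyra), (30, Alpha), (31, Orion), (32, Alpha), (37, Helix), (39, Lyra)}
Apply σ_{bid < 37}; surviving tuples: {(1, Orion), (17, Helix), (26, Echo), (28, Lyra), (30, Alpha), (31, Orion), (32, Alpha)}
Keep only column(s) title, bid: {(Alpha, 30), (Alpha, 32), (Echo, 26), (Helix, 17), (Lyra, 28), (Orion, 1), (Orion, 31)}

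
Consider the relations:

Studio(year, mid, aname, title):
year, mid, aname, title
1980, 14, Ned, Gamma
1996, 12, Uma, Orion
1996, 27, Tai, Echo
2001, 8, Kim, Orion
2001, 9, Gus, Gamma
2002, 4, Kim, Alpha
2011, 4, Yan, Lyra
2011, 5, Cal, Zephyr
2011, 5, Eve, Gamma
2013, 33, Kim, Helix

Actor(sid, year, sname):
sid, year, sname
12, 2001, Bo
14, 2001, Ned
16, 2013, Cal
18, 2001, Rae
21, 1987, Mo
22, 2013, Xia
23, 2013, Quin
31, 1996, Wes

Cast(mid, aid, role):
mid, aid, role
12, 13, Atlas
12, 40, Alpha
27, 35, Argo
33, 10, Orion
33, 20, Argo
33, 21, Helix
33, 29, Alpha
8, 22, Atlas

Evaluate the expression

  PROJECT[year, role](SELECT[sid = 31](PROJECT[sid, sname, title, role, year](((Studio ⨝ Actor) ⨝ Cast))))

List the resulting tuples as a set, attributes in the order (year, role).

{(1996, Alpha), (1996, Argo), (1996, Atlas)}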